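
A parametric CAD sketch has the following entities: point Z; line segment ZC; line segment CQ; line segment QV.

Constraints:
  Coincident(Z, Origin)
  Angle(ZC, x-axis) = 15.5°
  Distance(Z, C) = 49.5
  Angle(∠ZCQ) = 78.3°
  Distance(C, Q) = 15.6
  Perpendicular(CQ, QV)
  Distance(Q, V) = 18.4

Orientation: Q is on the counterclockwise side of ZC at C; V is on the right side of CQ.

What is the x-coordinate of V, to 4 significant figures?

56.93

∠ZCQ = 78.3°, so CQ runs at 15.5° + (180° − 78.3°) = 117.2° from the x-axis; with |CQ| = 15.6, Q = C + 15.6·(cos 117.2°, sin 117.2°) = (40.57, 27.10). The perpendicularity gives QV at right angles to CQ; with |QV| = 18.4 on the right of CQ, V = Q + 18.4·(0.8894, 0.4571) = (56.93, 35.51). So V.x = 56.93.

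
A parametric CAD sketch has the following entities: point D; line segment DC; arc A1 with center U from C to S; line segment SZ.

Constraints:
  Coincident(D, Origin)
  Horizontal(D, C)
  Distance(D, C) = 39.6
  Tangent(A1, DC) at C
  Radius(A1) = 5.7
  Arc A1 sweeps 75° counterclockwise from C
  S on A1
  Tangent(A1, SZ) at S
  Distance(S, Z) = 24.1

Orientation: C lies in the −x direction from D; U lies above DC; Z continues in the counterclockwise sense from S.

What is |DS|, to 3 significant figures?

34.4

D is at the origin; D and C share the same y with |DC| = 39.6 and C on the −x side, so C = (-39.6, 0.00). Since A1 is tangent to DC there, UC ⟂ DC, so U = C + (0, 5.7) = (-39.6, 5.70). On A1, C sits at bearing -90° from U; a 75° counterclockwise sweep puts S at bearing -15°, so S = U + 5.7·(cos -15°, sin -15°) = (-34.1, 4.22). Then |DS| = |S − D| = 34.4.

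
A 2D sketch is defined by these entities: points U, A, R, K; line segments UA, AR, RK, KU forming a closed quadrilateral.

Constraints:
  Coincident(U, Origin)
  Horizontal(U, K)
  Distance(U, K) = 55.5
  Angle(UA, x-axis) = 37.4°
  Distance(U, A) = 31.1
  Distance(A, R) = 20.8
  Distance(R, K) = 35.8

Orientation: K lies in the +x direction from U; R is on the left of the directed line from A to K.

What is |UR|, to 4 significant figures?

51.88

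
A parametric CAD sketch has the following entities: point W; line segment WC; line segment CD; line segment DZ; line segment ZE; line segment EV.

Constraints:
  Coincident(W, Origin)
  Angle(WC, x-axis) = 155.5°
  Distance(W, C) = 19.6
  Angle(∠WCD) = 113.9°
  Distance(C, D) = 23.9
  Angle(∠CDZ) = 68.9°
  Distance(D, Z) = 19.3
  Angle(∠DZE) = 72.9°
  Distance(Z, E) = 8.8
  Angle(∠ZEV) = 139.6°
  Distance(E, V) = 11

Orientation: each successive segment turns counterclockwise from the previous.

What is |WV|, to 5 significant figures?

22.587

∠DZE = 72.9° gives ZE at 79.800° from the x-axis; with |ZE| = 8.8, E = (-16.999, -7.9309). ∠ZEV = 139.6° gives EV at 120.20° from the x-axis; with |EV| = 11.0, V = (-22.532, 1.5762). Then |WV| = |V − W| = 22.587.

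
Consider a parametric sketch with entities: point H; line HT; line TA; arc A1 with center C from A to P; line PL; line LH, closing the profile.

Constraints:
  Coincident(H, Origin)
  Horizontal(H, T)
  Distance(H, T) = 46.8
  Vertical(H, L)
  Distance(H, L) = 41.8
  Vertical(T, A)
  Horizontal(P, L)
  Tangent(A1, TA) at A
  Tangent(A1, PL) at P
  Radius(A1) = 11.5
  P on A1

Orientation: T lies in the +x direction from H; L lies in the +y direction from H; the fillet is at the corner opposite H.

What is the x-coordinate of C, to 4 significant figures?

35.30

H is at the origin; H and T share the same y with |HT| = 46.8 and T on the +x side, so T = (46.80, 0.000). HL is vertical with |HL| = 41.8 and L on the +y side, so L = (0.000, 41.80). The virtual corner opposite H is at (46.80, 41.80). A1 meets TA tangentially, so CA is at right angles to TA and tangency of A1 to PL means the radius CP is perpendicular to PL, with radius 11.5, so the center C sits 11.5 in from both sides at C = (35.30, 30.30). So C.x = 35.30.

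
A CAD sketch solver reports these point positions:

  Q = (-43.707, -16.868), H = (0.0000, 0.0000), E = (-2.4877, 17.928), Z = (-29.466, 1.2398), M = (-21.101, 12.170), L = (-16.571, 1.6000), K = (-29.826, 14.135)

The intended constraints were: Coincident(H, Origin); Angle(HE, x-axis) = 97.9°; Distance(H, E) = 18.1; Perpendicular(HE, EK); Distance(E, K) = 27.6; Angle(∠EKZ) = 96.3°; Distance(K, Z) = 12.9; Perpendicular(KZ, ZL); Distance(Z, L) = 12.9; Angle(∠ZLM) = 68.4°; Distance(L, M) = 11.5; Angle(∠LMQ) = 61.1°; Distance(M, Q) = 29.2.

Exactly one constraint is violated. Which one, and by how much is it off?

Distance(M, Q) = 29.2 — off by 7.60.

H = (0.00, 0.00) ✓; HE at 97.90° ✓; |HE| = 18.10 ✓; ∠(HE, EK) = 90.00° ✓; |EK| = 27.60 ✓; ∠EKZ = 96.30° ✓; |KZ| = 12.90 ✓; ∠(KZ, ZL) = 90.00° ✓; |ZL| = 12.90 ✓; ∠ZLM = 68.40° ✓; |LM| = 11.50 ✓; ∠LMQ = 61.10° ✓; |MQ| = 36.80 ✗.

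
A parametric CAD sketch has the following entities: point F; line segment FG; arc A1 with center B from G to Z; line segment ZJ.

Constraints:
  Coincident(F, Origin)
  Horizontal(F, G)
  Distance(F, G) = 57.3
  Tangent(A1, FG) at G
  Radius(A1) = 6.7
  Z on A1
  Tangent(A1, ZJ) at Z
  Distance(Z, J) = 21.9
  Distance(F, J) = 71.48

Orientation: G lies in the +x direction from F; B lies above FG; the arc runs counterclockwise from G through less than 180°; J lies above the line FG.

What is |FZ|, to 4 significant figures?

64.27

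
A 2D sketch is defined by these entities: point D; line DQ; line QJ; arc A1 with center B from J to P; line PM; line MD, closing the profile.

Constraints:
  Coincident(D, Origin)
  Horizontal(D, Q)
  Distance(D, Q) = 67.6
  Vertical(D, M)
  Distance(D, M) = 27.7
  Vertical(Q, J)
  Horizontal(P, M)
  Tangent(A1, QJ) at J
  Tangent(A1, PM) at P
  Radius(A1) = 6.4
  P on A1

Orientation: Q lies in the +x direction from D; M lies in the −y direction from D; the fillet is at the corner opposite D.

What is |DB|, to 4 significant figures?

64.80

D is at the origin; D and Q share the same y with |DQ| = 67.6 and Q on the +x side, so Q = (67.60, 0.000). D and M share the same x with |DM| = 27.7 and M on the −y side, so M = (0.000, -27.70). The virtual corner opposite D is at (67.60, -27.70). Since A1 is tangent to QJ there, BJ ⟂ QJ and A1 meets PM tangentially, so BP is at right angles to PM, with radius 6.4, so the center B sits 6.4 in from both sides at B = (61.20, -21.30). Then |DB| = |B − D| = 64.80.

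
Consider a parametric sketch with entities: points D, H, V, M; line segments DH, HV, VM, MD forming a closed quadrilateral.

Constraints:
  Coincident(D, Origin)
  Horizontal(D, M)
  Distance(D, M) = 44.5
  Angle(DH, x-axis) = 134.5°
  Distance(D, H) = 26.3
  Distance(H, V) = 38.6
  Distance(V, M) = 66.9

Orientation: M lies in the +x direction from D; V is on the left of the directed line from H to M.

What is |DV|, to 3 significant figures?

51.6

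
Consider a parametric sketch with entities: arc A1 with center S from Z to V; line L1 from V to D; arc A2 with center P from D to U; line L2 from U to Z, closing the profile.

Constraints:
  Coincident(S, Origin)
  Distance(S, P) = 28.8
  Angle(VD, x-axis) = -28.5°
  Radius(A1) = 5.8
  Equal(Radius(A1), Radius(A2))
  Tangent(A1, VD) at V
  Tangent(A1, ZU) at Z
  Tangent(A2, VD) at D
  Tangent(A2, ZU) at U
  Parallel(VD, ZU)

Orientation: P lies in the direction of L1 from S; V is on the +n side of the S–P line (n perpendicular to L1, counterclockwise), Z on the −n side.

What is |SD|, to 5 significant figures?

29.378

The slot axis is L1's direction at -28.5°, so u = (cos -28.5°, sin -28.5°) = (0.87882, -0.47716) and n = (−sin -28.5°, cos -28.5°) = (0.47716, 0.87882). S is at the origin and P lies 28.8 along u from S, so P = 28.8·u = (25.310, -13.742). Tangency of A1 to both parallel lines with radius 5.8 puts V and Z at S ± 5.8·n: V = (2.7675, 5.0971), Z = (-2.7675, -5.0971). Equal radii place D and U the same way about P: D = P + 5.8·n = (28.077, -8.6450), U = P − 5.8·n = (22.542, -18.839). Then |SD| = |D − S| = 29.378.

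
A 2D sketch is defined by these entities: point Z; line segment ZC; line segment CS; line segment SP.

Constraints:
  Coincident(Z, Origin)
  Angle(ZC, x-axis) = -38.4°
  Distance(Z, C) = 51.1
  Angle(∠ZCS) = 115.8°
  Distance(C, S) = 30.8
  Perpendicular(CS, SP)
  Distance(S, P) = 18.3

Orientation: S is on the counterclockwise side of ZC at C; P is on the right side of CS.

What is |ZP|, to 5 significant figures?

83.358

∠ZCS = 115.8°, so CS runs at -38.4° + (180° − 115.8°) = 25.800° from the x-axis; with |CS| = 30.8, S = C + 30.8·(cos 25.800°, sin 25.800°) = (67.777, -18.336). The perpendicularity gives SP at right angles to CS; with |SP| = 18.3 on the right of CS, P = S + 18.3·(0.43523, -0.90032) = (75.741, -34.811). Then |ZP| = |P − Z| = 83.358.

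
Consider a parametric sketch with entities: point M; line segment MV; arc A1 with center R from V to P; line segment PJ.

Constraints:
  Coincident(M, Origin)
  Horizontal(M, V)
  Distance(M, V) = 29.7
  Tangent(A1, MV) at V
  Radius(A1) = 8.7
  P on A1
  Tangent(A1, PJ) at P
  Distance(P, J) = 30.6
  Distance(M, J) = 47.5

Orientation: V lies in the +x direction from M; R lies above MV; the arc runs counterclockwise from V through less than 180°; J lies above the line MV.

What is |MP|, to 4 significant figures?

39.59

M is at the origin; MV is horizontal with |MV| = 29.7 and V on the +x side, so V = (29.70, 0.000). The tangent condition forces RV to be normal to MV, so R = V + (0, 8.7) = (29.70, 8.700). Since RP ⟂ PJ (tangency), |RJ| = √(8.7² + 30.6²) = 31.81 regardless of where P sits on A1. So J lies on both circle(M, 47.5) and circle(R, 31.81); the above-MV intersection is J = (25.29, 40.21). P is the foot of the tangent from J: P = (37.66, 12.22).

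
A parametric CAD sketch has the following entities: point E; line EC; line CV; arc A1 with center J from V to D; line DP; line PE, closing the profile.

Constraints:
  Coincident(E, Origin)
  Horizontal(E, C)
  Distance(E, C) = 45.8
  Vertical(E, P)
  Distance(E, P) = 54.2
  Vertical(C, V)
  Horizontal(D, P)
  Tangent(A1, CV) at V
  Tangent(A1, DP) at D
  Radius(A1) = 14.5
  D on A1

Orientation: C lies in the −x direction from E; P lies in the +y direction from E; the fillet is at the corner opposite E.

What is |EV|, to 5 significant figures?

60.611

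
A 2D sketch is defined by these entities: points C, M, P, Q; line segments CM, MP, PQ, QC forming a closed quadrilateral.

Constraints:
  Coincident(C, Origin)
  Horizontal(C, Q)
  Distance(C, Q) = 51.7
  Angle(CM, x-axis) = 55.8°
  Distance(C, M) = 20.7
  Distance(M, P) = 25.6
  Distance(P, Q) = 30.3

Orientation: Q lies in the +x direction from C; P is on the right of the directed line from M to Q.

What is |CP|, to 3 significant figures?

22.9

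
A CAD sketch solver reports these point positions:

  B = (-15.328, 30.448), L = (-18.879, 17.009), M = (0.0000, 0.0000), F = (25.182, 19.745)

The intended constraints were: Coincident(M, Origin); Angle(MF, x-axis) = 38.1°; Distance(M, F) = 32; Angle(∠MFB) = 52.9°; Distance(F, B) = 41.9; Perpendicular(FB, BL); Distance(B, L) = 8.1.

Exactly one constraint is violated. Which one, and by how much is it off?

Distance(B, L) = 8.1 — off by 5.80.

M = (0.00, 0.00) ✓; MF at 38.10° ✓; |MF| = 32.00 ✓; ∠MFB = 52.90° ✓; |FB| = 41.90 ✓; ∠(FB, BL) = 90.00° ✓; |BL| = 13.90 ✗.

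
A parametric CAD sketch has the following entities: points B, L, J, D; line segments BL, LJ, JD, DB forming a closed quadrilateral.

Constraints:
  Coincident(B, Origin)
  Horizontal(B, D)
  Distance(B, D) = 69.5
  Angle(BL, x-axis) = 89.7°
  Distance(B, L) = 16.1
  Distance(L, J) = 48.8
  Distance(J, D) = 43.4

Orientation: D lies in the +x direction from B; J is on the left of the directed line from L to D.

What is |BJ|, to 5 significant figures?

57.258

Checks: |LJ| = 48.80 ✓; |JD| = 43.40 ✓.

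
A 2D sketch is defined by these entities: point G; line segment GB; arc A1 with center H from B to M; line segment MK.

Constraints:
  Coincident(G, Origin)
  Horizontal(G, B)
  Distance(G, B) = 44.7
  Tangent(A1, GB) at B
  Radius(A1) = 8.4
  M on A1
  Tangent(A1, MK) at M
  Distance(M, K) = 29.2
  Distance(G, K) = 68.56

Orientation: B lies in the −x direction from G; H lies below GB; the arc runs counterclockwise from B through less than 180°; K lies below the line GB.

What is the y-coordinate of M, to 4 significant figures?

-6.726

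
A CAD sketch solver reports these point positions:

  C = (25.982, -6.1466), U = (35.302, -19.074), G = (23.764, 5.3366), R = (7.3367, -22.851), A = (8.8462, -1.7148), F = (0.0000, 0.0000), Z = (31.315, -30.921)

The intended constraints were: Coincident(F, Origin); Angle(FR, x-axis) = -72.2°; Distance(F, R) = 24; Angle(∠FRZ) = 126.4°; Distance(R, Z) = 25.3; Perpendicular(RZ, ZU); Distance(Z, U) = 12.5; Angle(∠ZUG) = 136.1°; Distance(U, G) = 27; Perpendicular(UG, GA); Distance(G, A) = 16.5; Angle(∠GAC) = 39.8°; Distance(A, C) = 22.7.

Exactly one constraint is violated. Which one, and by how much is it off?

Distance(A, C) = 22.7 — off by 5.00.

F = (0.00, 0.00) ✓; FR at -72.20° ✓; |FR| = 24.00 ✓; ∠FRZ = 126.4° ✓; |RZ| = 25.30 ✓; ∠(RZ, ZU) = 90.00° ✓; |ZU| = 12.50 ✓; ∠ZUG = 136.1° ✓; |UG| = 27.00 ✓; ∠(UG, GA) = 90.00° ✓; |GA| = 16.50 ✓; ∠GAC = 39.80° ✓; |AC| = 17.70 ✗.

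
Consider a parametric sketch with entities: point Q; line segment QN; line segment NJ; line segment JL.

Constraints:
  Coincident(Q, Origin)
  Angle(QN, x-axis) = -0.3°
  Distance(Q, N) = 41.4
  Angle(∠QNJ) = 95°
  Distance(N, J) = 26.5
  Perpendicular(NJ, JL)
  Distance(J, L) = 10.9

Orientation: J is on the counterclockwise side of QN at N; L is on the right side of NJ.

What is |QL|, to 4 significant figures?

60.21

∠QNJ = 95.0°, so NJ runs at -0.3° + (180° − 95.0°) = 84.70° from the x-axis; with |NJ| = 26.5, J = N + 26.5·(cos 84.70°, sin 84.70°) = (43.85, 26.17). NJ ⟂ JL; with |JL| = 10.9 on the right of NJ, L = J + 10.9·(0.9957, -0.09237) = (54.70, 25.16). Then |QL| = |L − Q| = 60.21.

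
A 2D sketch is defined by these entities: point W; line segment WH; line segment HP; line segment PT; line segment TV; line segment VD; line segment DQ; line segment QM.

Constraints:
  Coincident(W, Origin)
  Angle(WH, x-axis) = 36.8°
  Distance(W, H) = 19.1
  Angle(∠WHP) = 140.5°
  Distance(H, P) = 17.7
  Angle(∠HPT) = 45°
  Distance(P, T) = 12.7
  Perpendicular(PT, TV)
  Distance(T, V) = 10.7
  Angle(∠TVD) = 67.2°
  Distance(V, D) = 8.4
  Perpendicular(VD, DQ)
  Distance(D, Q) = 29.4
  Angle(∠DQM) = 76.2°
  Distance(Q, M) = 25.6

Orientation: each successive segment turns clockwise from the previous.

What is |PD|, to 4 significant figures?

8.944

W is at the origin; WH runs at 36.8° with length 19.1, so H = (15.29, 11.44). ∠WHP = 140.5° gives HP at -2.700° from the x-axis; with |HP| = 17.7, P = (32.97, 10.61). ∠HPT = 45.0° gives PT at -137.7° from the x-axis; with |PT| = 12.7, T = (23.58, 2.060). PT ⟂ TV, so TV runs at 132.3°; with |TV| = 10.7, V = (16.38, 9.974). ∠TVD = 67.2° gives VD at 19.50° from the x-axis; with |VD| = 8.4, D = (24.30, 12.78). Then |PD| = |D − P| = 8.944.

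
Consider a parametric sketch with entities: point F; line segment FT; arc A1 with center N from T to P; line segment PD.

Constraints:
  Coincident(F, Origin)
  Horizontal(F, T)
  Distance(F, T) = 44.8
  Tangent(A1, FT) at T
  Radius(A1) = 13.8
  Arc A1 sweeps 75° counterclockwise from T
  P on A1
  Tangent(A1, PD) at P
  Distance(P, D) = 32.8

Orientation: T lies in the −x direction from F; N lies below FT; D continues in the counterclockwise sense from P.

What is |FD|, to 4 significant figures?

78.71

On A1, T sits at bearing 90° from N; a 75° counterclockwise sweep puts P at bearing 165°, so P = N + 13.8·(cos 165°, sin 165°) = (-58.13, -10.23). A1 meets PD tangentially, so NP is at right angles to PD, so PD runs along (−sin 165°, cos 165°); with |PD| = 32.8, D = (-66.62, -41.91). Then |FD| = |D − F| = 78.71.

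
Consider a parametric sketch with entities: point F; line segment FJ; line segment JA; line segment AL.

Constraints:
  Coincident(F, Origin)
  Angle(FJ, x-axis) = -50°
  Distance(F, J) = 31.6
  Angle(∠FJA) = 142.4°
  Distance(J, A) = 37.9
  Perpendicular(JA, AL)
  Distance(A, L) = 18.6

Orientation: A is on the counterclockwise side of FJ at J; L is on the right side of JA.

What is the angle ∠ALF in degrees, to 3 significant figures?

59.0°

F is at the origin; FJ runs at -50.0° with length 31.6, so J = 31.6·(cos -50.0°, sin -50.0°) = (20.3, -24.2). ∠FJA = 142.4°, so JA runs at -50.0° + (180° − 142.4°) = -12.4° from the x-axis; with |JA| = 37.9, A = J + 37.9·(cos -12.4°, sin -12.4°) = (57.3, -32.3). JA ⟂ AL; with |AL| = 18.6 on the right of JA, L = A + 18.6·(-0.215, -0.977) = (53.3, -50.5). Then cos ∠ALF = LA·LF / (|LA||LF|), giving 59.0°.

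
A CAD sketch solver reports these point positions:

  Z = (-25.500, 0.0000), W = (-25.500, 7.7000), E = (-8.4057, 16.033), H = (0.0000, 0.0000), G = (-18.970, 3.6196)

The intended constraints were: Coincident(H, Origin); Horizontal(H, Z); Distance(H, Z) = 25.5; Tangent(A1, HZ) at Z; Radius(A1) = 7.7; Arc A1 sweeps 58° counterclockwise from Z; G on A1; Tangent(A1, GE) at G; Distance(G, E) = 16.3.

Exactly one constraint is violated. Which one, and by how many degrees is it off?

Tangent(A1, GE) at G — off by 8.40°.

H = (0.00, 0.00) ✓; H.y = 0.00, Z.y = 0.00 ✓; |HZ| = 25.50 ✓; ∠(WZ, ZH) = 90.00° ✓; |WZ| = 7.700 ✓; bearing(W→G) − bearing(W→Z) = 58.00° ✓; |WG| = 7.700 ✓; ∠(WG, GE) = 98.40° ✗; |GE| = 16.30 ✓.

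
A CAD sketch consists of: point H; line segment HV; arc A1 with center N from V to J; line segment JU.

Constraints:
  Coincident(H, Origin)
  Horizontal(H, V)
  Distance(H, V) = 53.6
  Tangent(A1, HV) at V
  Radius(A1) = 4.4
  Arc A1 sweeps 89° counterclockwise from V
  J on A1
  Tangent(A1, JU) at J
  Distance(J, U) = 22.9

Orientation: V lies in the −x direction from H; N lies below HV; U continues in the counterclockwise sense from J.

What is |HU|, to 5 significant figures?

64.431

H is at the origin; H and V share the same y with |HV| = 53.6 and V on the −x side, so V = (-53.600, 0.0000). The tangent condition forces NV to be normal to HV, so N = V + (0, -4.4) = (-53.600, -4.4000). On A1, V sits at bearing 90° from N; an 89° counterclockwise sweep puts J at bearing 179°, so J = N + 4.4·(cos 179°, sin 179°) = (-57.999, -4.3232). The tangent condition forces NJ to be normal to JU, so JU runs along (−sin 179°, cos 179°); with |JU| = 22.9, U = (-58.399, -27.220). Then |HU| = |U − H| = 64.431.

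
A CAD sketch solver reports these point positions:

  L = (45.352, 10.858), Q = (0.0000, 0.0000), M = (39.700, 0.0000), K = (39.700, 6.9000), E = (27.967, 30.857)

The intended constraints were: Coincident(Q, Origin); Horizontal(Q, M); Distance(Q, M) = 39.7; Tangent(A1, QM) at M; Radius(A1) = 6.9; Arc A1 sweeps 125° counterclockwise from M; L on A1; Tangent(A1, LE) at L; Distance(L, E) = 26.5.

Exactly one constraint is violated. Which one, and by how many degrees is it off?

Tangent(A1, LE) at L — off by 6.00°.

Q = (0.00, 0.00) ✓; Q.y = 0.00, M.y = 0.00 ✓; |QM| = 39.70 ✓; ∠(KM, MQ) = 90.00° ✓; |KM| = 6.900 ✓; bearing(K→L) − bearing(K→M) = 125.0° ✓; |KL| = 6.900 ✓; ∠(KL, LE) = 84.00° ✗; |LE| = 26.50 ✓.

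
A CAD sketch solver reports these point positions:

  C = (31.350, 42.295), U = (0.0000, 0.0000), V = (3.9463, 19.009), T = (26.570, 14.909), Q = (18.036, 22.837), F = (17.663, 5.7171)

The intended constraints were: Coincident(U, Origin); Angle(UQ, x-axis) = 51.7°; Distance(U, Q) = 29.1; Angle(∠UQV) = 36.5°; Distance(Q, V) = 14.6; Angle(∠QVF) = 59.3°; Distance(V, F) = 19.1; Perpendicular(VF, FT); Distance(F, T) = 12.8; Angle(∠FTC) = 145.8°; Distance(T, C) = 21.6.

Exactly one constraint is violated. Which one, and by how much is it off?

Distance(T, C) = 21.6 — off by 6.20.

U = (0.00, 0.00) ✓; UQ at 51.70° ✓; |UQ| = 29.10 ✓; ∠UQV = 36.50° ✓; |QV| = 14.60 ✓; ∠QVF = 59.30° ✓; |VF| = 19.10 ✓; ∠(VF, FT) = 90.00° ✓; |FT| = 12.80 ✓; ∠FTC = 145.8° ✓; |TC| = 27.80 ✗.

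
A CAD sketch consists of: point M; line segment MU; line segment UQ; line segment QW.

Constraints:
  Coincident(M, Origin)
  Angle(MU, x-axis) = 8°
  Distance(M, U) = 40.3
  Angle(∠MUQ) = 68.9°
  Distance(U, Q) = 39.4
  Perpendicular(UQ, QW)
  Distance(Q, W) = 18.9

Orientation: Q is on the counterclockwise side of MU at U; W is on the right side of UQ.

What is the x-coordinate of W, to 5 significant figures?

37.260

M is at the origin; MU runs at 8.0° with length 40.3, so U = 40.3·(cos 8.0°, sin 8.0°) = (39.908, 5.6087). ∠MUQ = 68.9°, so UQ runs at 8.0° + (180° − 68.9°) = 119.10° from the x-axis; with |UQ| = 39.4, Q = U + 39.4·(cos 119.10°, sin 119.10°) = (20.746, 40.035). UQ ⟂ QW; with |QW| = 18.9 on the right of UQ, W = Q + 18.9·(0.87377, 0.48634) = (37.260, 49.227). So W.x = 37.260.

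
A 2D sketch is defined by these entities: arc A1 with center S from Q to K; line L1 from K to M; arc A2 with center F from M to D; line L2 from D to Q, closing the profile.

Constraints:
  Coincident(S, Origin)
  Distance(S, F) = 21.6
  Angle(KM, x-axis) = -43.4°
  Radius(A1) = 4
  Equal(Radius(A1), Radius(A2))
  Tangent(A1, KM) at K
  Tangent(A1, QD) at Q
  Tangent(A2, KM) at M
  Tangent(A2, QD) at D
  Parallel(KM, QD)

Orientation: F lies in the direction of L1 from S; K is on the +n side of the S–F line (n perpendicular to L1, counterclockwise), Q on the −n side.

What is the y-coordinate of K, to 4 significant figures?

2.906

The slot axis is L1's direction at -43.4°, so u = (cos -43.4°, sin -43.4°) = (0.7266, -0.6871) and n = (−sin -43.4°, cos -43.4°) = (0.6871, 0.7266). S is at the origin and F lies 21.6 along u from S, so F = 21.6·u = (15.69, -14.84). Tangency of A1 to both parallel lines with radius 4.0 puts K and Q at S ± 4.0·n: K = (2.748, 2.906), Q = (-2.748, -2.906). So K.y = 2.906.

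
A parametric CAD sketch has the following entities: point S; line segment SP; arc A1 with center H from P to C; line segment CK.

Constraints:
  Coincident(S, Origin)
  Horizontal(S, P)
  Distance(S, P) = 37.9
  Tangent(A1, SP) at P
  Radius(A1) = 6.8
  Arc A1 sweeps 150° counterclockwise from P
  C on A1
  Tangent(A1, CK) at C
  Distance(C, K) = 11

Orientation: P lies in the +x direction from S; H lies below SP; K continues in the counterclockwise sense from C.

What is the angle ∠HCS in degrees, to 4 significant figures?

99.81°

S is at the origin; SP is horizontal with |SP| = 37.9 and P on the +x side, so P = (37.90, 0.000). Since A1 is tangent to SP there, HP ⟂ SP, so H = P + (0, -6.8) = (37.90, -6.800). On A1, P sits at bearing 90° from H; a 150° counterclockwise sweep puts C at bearing 240°, so C = H + 6.8·(cos 240°, sin 240°) = (34.50, -12.69). Then cos ∠HCS = CH·CS / (|CH||CS|), giving 99.81°.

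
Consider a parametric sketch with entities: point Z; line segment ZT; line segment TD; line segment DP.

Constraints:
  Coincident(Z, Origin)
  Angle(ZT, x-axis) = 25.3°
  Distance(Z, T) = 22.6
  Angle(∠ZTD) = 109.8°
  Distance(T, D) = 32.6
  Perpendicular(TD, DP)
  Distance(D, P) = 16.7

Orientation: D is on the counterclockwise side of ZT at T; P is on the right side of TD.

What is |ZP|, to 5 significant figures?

55.333

Z is at the origin; ZT runs at 25.3° with length 22.6, so T = 22.6·(cos 25.3°, sin 25.3°) = (20.432, 9.6583). ∠ZTD = 109.8°, so TD runs at 25.3° + (180° − 109.8°) = 95.500° from the x-axis; with |TD| = 32.6, D = T + 32.6·(cos 95.500°, sin 95.500°) = (17.308, 42.108). The perpendicularity gives DP at right angles to TD; with |DP| = 16.7 on the right of TD, P = D + 16.7·(0.99540, 0.095846) = (33.931, 43.709). Then |ZP| = |P − Z| = 55.333.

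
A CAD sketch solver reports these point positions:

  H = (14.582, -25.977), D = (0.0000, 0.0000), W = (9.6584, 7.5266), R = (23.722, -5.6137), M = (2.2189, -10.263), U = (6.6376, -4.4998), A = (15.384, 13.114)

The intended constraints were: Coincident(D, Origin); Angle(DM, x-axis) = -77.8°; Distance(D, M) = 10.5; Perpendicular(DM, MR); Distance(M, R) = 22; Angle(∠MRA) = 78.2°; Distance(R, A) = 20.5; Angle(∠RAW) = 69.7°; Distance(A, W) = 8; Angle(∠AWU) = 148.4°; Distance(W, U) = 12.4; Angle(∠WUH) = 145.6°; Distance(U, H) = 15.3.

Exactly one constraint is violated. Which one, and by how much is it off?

Distance(U, H) = 15.3 — off by 7.60.

D = (0.00, 0.00) ✓; DM at -77.80° ✓; |DM| = 10.50 ✓; ∠(DM, MR) = 90.00° ✓; |MR| = 22.00 ✓; ∠MRA = 78.20° ✓; |RA| = 20.50 ✓; ∠RAW = 69.70° ✓; |AW| = 8.000 ✓; ∠AWU = 148.4° ✓; |WU| = 12.40 ✓; ∠WUH = 145.6° ✓; |UH| = 22.90 ✗.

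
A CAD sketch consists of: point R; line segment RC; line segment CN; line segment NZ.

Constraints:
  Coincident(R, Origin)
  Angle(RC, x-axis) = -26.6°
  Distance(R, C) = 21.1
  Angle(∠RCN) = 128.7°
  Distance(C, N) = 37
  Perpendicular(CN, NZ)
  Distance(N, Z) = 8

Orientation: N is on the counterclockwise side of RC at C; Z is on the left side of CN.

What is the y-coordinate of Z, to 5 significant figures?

13.281

∠RCN = 128.7°, so CN runs at -26.6° + (180° − 128.7°) = 24.700° from the x-axis; with |CN| = 37.0, N = C + 37.0·(cos 24.700°, sin 24.700°) = (52.481, 6.0134). The perpendicularity gives NZ at right angles to CN; with |NZ| = 8.0 on the left of CN, Z = N + 8.0·(-0.41787, 0.90851) = (49.139, 13.281). So Z.y = 13.281.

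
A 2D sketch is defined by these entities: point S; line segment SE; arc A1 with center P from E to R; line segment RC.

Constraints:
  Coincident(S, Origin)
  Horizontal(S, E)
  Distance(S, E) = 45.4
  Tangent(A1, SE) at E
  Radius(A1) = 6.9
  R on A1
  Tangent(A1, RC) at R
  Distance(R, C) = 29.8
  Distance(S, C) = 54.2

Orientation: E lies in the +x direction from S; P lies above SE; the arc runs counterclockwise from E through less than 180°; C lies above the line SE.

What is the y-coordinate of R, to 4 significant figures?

9.691

S is at the origin; S and E share the same y with |SE| = 45.4 and E on the +x side, so E = (45.40, 0.000). Since A1 is tangent to SE there, PE ⟂ SE, so P = E + (0, 6.9) = (45.40, 6.900). Since PR ⟂ RC (tangency), |PC| = √(6.9² + 29.8²) = 30.59 regardless of where R sits on A1. So C lies on both circle(S, 54.2) and circle(P, 30.59); the above-SE intersection is C = (39.66, 36.94). R is the foot of the tangent from C: R = (51.71, 9.691).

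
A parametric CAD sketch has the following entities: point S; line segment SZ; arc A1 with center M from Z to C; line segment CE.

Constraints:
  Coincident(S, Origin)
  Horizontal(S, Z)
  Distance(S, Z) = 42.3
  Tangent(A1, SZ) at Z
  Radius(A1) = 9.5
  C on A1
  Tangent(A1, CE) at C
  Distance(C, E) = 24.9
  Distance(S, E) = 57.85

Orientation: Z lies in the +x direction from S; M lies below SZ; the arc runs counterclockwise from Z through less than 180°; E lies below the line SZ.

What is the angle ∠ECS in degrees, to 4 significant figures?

139.6°

Checks: S = (0.00, 0.00) ✓; |MC| = 9.500 ✓; ∠(MC, CE) = 90.00° ✓; |CE| = 24.90 ✓; |SE| = 57.85 ✓.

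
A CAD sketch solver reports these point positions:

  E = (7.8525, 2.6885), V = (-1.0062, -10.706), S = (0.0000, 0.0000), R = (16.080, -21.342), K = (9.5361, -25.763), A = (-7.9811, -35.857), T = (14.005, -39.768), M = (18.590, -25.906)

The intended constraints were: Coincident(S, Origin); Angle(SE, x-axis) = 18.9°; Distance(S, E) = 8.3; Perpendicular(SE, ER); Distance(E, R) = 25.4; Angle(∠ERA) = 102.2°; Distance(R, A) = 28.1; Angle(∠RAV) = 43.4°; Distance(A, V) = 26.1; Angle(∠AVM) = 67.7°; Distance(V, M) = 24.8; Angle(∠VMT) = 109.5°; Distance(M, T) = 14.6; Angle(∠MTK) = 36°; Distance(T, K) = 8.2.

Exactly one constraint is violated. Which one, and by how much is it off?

Distance(T, K) = 8.2 — off by 6.50.

S = (0.00, 0.00) ✓; SE at 18.90° ✓; |SE| = 8.300 ✓; ∠(SE, ER) = 90.00° ✓; |ER| = 25.40 ✓; ∠ERA = 102.2° ✓; |RA| = 28.10 ✓; ∠RAV = 43.40° ✓; |AV| = 26.10 ✓; ∠AVM = 67.70° ✓; |VM| = 24.80 ✓; ∠VMT = 109.5° ✓; |MT| = 14.60 ✓; ∠MTK = 36.00° ✓; |TK| = 14.70 ✗.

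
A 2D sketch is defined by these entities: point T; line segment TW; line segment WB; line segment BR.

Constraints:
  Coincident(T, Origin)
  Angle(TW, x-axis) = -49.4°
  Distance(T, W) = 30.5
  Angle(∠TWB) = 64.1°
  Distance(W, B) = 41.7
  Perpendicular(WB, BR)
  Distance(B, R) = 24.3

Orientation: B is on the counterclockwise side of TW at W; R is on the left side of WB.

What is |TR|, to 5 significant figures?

28.550

T is at the origin; TW runs at -49.4° with length 30.5, so W = 30.5·(cos -49.4°, sin -49.4°) = (19.849, -23.158). ∠TWB = 64.1°, so WB runs at -49.4° + (180° − 64.1°) = 66.500° from the x-axis; with |WB| = 41.7, B = W + 41.7·(cos 66.500°, sin 66.500°) = (36.476, 15.084). WB ⟂ BR; with |BR| = 24.3 on the left of WB, R = B + 24.3·(-0.91706, 0.39875) = (14.192, 24.773). Then |TR| = |R − T| = 28.550.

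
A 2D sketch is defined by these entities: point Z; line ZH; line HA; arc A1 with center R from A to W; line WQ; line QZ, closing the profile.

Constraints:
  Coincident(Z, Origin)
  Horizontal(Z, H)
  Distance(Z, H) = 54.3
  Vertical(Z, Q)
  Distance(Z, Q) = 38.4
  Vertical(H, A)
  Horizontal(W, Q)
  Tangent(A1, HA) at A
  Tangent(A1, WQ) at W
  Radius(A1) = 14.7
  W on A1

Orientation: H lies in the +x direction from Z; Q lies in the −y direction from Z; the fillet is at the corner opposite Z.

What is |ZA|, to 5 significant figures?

59.247

Z is at the origin; Z and H share the same y with |ZH| = 54.3 and H on the +x side, so H = (54.300, 0.0000). Z and Q share the same x with |ZQ| = 38.4 and Q on the −y side, so Q = (0.0000, -38.400). The virtual corner opposite Z is at (54.300, -38.400). A1 meets HA tangentially, so RA is at right angles to HA and A1 meets WQ tangentially, so RW is at right angles to WQ, with radius 14.7, so the center R sits 14.7 in from both sides at R = (39.600, -23.700). That places the tangent points at A = (54.300, -23.700) on HA and W = (39.600, -38.400) on WQ. Then |ZA| = |A − Z| = 59.247.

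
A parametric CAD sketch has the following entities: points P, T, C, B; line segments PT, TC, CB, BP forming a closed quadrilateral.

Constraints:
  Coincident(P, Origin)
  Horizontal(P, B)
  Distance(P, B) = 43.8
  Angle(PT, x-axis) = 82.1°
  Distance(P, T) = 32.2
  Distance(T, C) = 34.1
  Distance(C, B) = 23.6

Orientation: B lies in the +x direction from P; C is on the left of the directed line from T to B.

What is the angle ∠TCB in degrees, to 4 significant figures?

121.8°

Checks: P = (0.00, 0.00) ✓; |TC| = 34.10 ✓; |CB| = 23.60 ✓.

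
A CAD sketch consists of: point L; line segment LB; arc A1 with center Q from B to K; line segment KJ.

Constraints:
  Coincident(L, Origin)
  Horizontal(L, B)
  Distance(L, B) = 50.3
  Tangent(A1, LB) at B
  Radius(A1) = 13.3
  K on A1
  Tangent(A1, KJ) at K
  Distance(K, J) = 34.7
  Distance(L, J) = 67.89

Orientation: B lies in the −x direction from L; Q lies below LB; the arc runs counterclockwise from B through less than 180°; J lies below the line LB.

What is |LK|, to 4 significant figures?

65.05

Checks: |QK| = 13.30 ✓; ∠(QK, KJ) = 90.00° ✓; |KJ| = 34.70 ✓; |LJ| = 67.89 ✓.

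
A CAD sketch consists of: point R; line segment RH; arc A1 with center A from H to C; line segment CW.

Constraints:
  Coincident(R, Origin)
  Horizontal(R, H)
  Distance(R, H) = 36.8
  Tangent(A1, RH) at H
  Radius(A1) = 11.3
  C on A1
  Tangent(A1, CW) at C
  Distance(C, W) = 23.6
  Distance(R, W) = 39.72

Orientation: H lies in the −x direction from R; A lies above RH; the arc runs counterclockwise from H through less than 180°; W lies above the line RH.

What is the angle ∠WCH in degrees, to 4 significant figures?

139.2°

Checks: R = (0.00, 0.00) ✓; |AC| = 11.30 ✓; ∠(AC, CW) = 90.00° ✓; |CW| = 23.60 ✓; |RW| = 39.72 ✓.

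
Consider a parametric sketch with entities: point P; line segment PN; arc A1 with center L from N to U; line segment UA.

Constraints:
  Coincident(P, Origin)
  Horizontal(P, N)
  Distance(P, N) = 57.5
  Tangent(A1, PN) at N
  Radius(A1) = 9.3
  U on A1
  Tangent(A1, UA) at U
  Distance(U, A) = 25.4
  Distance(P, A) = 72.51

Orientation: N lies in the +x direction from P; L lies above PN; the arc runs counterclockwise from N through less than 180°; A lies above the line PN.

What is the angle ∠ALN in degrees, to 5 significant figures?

168.11°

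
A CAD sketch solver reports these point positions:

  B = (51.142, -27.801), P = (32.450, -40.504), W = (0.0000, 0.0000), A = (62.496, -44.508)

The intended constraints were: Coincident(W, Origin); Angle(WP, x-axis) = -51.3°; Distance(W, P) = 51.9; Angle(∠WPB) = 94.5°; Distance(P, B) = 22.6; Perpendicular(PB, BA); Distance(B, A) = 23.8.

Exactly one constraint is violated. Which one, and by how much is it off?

Distance(B, A) = 23.8 — off by 3.60.

W = (0.00, 0.00) ✓; WP at -51.30° ✓; |WP| = 51.90 ✓; ∠WPB = 94.50° ✓; |PB| = 22.60 ✓; ∠(PB, BA) = 90.00° ✓; |BA| = 20.20 ✗.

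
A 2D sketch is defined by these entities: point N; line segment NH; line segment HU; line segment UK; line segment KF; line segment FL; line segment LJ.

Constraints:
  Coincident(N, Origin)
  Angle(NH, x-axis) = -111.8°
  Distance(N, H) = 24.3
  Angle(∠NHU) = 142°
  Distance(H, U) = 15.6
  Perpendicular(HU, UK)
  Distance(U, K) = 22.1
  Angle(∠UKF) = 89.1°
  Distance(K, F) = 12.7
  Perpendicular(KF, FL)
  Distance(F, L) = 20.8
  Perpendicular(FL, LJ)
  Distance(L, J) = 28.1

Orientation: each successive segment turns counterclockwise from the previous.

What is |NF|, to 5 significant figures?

23.117

HU is perpendicular to UK, so UK runs at 16.200°; with |UK| = 22.1, K = (16.551, -31.377). ∠UKF = 89.1° gives KF at 107.10° from the x-axis; with |KF| = 12.7, F = (12.816, -19.239). Then |NF| = |F − N| = 23.117.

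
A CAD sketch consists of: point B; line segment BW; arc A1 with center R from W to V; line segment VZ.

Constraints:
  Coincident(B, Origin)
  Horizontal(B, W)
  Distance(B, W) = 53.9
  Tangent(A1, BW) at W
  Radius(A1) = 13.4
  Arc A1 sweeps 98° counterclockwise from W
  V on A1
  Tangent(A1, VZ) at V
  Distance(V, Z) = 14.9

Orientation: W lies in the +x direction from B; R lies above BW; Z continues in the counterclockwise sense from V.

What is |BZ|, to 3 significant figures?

71.7

B is at the origin; BW is horizontal with |BW| = 53.9 and W on the +x side, so W = (53.9, 0.00). Tangency of A1 to BW means the radius RW is perpendicular to BW, so R = W + (0, 13.4) = (53.9, 13.4). On A1, W sits at bearing -90° from R; a 98° counterclockwise sweep puts V at bearing 8°, so V = R + 13.4·(cos 8°, sin 8°) = (67.2, 15.3). The tangent condition forces RV to be normal to VZ, so VZ runs along (−sin 8°, cos 8°); with |VZ| = 14.9, Z = (65.1, 30.0). Then |BZ| = |Z − B| = 71.7.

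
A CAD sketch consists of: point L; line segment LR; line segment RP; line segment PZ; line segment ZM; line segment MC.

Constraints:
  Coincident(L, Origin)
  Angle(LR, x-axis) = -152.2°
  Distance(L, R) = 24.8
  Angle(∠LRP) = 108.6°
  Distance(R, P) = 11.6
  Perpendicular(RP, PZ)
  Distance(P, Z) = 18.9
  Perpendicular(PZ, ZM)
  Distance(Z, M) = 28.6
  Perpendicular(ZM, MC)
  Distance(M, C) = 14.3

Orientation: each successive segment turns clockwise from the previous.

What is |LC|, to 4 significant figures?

20.98

L is at the origin; LR runs at -152.2° with length 24.8, so R = (-21.94, -11.57). ∠LRP = 108.6° gives RP at 136.4° from the x-axis; with |RP| = 11.6, P = (-30.34, -3.567). RP ⟂ PZ, so PZ runs at 46.40°; with |PZ| = 18.9, Z = (-17.30, 10.12). The perpendicularity gives ZM at right angles to PZ, so ZM runs at -43.60°; with |ZM| = 28.6, M = (3.407, -9.603). The perpendicularity gives MC at right angles to ZM, so MC runs at -133.6°; with |MC| = 14.3, C = (-6.454, -19.96). Then |LC| = |C − L| = 20.98.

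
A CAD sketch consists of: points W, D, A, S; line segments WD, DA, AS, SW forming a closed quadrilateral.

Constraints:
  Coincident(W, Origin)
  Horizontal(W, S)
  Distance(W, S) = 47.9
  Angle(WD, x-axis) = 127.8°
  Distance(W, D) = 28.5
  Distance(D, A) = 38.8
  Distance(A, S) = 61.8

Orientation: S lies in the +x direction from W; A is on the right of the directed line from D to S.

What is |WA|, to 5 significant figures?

19.792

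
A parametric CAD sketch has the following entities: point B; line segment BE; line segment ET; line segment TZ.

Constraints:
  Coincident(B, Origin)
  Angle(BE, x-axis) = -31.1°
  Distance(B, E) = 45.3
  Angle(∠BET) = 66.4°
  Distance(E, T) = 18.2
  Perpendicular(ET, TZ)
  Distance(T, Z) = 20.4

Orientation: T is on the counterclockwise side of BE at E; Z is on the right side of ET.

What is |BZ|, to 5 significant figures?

61.911

B is at the origin; BE runs at -31.1° with length 45.3, so E = 45.3·(cos -31.1°, sin -31.1°) = (38.789, -23.399). ∠BET = 66.4°, so ET runs at -31.1° + (180° − 66.4°) = 82.500° from the x-axis; with |ET| = 18.2, T = E + 18.2·(cos 82.500°, sin 82.500°) = (41.164, -5.3547). The perpendicularity gives TZ at right angles to ET; with |TZ| = 20.4 on the right of ET, Z = T + 20.4·(0.99144, -0.13053) = (61.390, -8.0174). Then |BZ| = |Z − B| = 61.911.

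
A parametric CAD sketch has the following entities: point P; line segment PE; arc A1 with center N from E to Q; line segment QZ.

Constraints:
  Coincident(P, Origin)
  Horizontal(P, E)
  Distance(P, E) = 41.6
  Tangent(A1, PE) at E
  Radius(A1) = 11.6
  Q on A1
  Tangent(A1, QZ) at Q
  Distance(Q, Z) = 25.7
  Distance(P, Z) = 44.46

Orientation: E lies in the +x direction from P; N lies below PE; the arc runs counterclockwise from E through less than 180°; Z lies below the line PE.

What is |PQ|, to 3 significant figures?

31.7

P is at the origin; P and E share the same y with |PE| = 41.6 and E on the +x side, so E = (41.6, 0.00). Since A1 is tangent to PE there, NE ⟂ PE, so N = E + (0, -11.6) = (41.6, -11.6). Since NQ ⟂ QZ (tangency), |NZ| = √(11.6² + 25.7²) = 28.2 regardless of where Q sits on A1. So Z lies on both circle(P, 44.46) and circle(N, 28.2); the below-PE intersection is Z = (26.7, -35.5). Q is the foot of the tangent from Z: Q = (30.1, -10.1).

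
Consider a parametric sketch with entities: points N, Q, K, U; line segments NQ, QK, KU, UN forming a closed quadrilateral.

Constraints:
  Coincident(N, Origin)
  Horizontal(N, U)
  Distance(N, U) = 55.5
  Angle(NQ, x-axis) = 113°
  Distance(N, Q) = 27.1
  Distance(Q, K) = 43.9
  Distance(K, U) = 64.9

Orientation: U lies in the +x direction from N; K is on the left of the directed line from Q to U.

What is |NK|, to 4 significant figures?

59.10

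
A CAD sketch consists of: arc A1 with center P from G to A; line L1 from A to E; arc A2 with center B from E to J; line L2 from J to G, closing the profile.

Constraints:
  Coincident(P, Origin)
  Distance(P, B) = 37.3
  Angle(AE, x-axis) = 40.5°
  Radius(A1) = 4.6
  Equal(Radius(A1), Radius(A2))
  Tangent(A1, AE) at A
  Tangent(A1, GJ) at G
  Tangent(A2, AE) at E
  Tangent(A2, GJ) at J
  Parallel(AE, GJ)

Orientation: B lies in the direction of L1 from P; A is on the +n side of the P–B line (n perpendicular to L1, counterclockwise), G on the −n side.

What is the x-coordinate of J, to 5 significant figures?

31.351

Tangency of A1 to both parallel lines with radius 4.6 puts A and G at P ± 4.6·n: A = (-2.9875, 3.4979), G = (2.9875, -3.4979). Equal radii place E and J the same way about B: E = B + 4.6·n = (25.376, 27.722), J = B − 4.6·n = (31.351, 20.727). So J.x = 31.351.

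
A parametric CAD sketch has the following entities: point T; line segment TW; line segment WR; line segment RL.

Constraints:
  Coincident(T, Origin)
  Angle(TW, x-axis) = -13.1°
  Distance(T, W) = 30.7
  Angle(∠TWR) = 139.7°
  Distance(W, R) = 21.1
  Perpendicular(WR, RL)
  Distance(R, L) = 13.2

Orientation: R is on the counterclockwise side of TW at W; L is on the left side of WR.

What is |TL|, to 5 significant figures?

45.009

T is at the origin; TW runs at -13.1° with length 30.7, so W = 30.7·(cos -13.1°, sin -13.1°) = (29.901, -6.9582). ∠TWR = 139.7°, so WR runs at -13.1° + (180° − 139.7°) = 27.200° from the x-axis; with |WR| = 21.1, R = W + 21.1·(cos 27.200°, sin 27.200°) = (48.668, 2.6866). The perpendicularity gives RL at right angles to WR; with |RL| = 13.2 on the left of WR, L = R + 13.2·(-0.45710, 0.88942) = (42.634, 14.427). Then |TL| = |L − T| = 45.009.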